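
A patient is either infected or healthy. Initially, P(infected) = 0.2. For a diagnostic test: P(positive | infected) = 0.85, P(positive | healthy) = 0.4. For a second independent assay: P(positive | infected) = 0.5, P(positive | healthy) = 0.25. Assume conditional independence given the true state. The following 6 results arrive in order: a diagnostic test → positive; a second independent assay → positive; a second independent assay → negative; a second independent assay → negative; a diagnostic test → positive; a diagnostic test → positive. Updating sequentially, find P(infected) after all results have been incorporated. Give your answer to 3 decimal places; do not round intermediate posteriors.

After a diagnostic test='positive': P(infected) = 0.85·0.2000 / (0.85·0.2000 + 0.4·0.8000) ≈ 0.3469
After a second independent assay='positive': P(infected) = 0.5·0.3469 / (0.5·0.3469 + 0.25·0.6531) ≈ 0.5152
After a second independent assay='negative': P(infected) = 0.5·0.5152 / (0.5·0.5152 + 0.75·0.4848) ≈ 0.4146
After a second independent assay='negative': P(infected) = 0.5·0.4146 / (0.5·0.4146 + 0.75·0.5854) ≈ 0.3208
After a diagnostic test='positive': P(infected) = 0.85·0.3208 / (0.85·0.3208 + 0.4·0.6792) ≈ 0.5009
After a diagnostic test='positive': P(infected) = 0.85·0.5009 / (0.85·0.5009 + 0.4·0.4991) ≈ 0.6808

0.681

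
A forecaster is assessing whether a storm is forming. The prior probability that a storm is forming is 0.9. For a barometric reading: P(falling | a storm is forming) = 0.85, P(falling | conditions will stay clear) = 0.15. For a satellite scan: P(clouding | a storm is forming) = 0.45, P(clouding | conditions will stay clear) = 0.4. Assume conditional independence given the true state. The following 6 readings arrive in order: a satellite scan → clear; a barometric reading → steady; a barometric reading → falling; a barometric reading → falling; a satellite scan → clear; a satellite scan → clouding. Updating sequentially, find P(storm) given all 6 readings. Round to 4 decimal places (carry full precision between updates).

After a satellite scan='clear': P(storm) = 0.55·0.9000 / (0.55·0.9000 + 0.6·0.1000) ≈ 0.8919
After a barometric reading='steady': P(storm) = 0.15·0.8919 / (0.15·0.8919 + 0.85·0.1081) ≈ 0.5928
After a barometric reading='falling': P(storm) = 0.85·0.5928 / (0.85·0.5928 + 0.15·0.4072) ≈ 0.8919
After a barometric reading='falling': P(storm) = 0.85·0.8919 / (0.85·0.8919 + 0.15·0.1081) ≈ 0.9791
After a satellite scan='clear': P(storm) = 0.55·0.9791 / (0.55·0.9791 + 0.6·0.0209) ≈ 0.9772
After a satellite scan='clouding': P(storm) = 0.45·0.9772 / (0.45·0.9772 + 0.4·0.0228) ≈ 0.9797

0.9797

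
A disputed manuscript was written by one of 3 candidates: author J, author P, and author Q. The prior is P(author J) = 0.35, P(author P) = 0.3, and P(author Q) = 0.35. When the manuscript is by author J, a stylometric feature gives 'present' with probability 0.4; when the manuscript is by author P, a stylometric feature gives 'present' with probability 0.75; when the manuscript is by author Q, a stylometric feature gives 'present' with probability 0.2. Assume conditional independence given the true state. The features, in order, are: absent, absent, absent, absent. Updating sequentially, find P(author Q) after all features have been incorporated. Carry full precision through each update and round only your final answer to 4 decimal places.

After 'absent': normaliser = 0.6·0.3500 + 0.25·0.3000 + 0.8·0.3500; P(author J) ≈ 0.3717, P(author P) ≈ 0.1327, P(author Q) ≈ 0.4956
After 'absent': normaliser = 0.6·0.3717 + 0.25·0.1327 + 0.8·0.4956; P(author J) ≈ 0.3417, P(author P) ≈ 0.0508, P(author Q) ≈ 0.6075
After 'absent': normaliser = 0.6·0.3417 + 0.25·0.0508 + 0.8·0.6075; P(author J) ≈ 0.2913, P(author P) ≈ 0.0181, P(author Q) ≈ 0.6906
After 'absent': normaliser = 0.6·0.2913 + 0.25·0.0181 + 0.8·0.6906; P(author J) ≈ 0.2389, P(author P) ≈ 0.0062, P(author Q) ≈ 0.7550

0.7550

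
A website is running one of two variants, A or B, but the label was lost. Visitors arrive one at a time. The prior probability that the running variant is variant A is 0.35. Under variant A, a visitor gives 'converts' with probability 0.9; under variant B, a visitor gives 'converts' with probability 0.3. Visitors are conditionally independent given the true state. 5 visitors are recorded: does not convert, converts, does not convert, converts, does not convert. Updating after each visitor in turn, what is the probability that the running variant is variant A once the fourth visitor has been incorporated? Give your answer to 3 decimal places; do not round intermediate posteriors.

0.090

After 'does not convert': P(A) = 0.1·0.3500 / (0.1·0.3500 + 0.7·0.6500) ≈ 0.0714
After 'converts': P(A) = 0.9·0.0714 / (0.9·0.0714 + 0.3·0.9286) ≈ 0.1875
After 'does not convert': P(A) = 0.1·0.1875 / (0.1·0.1875 + 0.7·0.8125) ≈ 0.0319
After 'converts': P(A) = 0.9·0.0319 / (0.9·0.0319 + 0.3·0.9681) ≈ 0.0900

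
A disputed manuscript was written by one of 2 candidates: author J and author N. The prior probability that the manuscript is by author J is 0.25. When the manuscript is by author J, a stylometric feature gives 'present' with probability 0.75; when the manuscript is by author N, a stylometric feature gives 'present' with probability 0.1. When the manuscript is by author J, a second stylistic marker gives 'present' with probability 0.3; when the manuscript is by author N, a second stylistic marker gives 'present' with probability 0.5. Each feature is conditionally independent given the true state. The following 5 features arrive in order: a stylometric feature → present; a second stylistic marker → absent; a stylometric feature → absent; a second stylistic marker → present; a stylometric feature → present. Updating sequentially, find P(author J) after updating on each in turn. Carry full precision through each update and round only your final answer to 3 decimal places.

0.814

Each posterior becomes the prior for the next update.
After a stylometric feature='present': P(author J) = 0.75·0.2500 / (0.75·0.2500 + 0.1·0.7500) ≈ 0.7143
After a second stylistic marker='absent': P(author J) = 0.7·0.7143 / (0.7·0.7143 + 0.5·0.2857) ≈ 0.7778
After a stylometric feature='absent': P(author J) = 0.25·0.7778 / (0.25·0.7778 + 0.9·0.2222) ≈ 0.4930
After a second stylistic marker='present': P(author J) = 0.3·0.4930 / (0.3·0.4930 + 0.5·0.5070) ≈ 0.3684
After a stylometric feature='present': P(author J) = 0.75·0.3684 / (0.75·0.3684 + 0.1·0.6316) ≈ 0.8140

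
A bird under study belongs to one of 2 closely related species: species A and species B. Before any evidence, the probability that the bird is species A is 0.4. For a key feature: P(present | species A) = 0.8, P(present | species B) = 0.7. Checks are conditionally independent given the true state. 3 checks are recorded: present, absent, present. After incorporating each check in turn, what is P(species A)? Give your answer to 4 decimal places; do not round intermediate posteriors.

After 'present': P(species A) = 0.8·0.4000 / (0.8·0.4000 + 0.7·0.6000) ≈ 0.4324
After 'absent': P(species A) = 0.2·0.4324 / (0.2·0.4324 + 0.3·0.5676) ≈ 0.3368
After 'present': P(species A) = 0.8·0.3368 / (0.8·0.3368 + 0.7·0.6632) ≈ 0.3673

0.3673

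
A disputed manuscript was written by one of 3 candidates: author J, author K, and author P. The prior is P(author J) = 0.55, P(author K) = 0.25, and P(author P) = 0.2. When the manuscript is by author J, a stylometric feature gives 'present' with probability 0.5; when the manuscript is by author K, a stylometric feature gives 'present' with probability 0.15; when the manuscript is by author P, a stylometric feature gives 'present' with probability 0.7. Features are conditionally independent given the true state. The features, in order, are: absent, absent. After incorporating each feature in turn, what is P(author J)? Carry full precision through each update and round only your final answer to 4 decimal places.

0.4091

After 'absent': normaliser = 0.5·0.5500 + 0.85·0.2500 + 0.3·0.2000; P(author J) ≈ 0.5023, P(author K) ≈ 0.3881, P(author P) ≈ 0.1096
After 'absent': normaliser = 0.5·0.5023 + 0.85·0.3881 + 0.3·0.1096; P(author J) ≈ 0.4091, P(author K) ≈ 0.5374, P(author P) ≈ 0.0536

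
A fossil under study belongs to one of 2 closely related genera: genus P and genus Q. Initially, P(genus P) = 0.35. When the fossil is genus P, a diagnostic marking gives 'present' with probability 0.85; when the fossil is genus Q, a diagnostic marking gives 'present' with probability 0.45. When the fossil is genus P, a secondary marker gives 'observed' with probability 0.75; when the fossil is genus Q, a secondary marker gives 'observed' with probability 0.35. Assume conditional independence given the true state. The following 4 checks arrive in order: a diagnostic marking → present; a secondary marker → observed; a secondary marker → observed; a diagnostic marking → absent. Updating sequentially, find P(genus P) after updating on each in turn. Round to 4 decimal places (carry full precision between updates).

0.5602

After a diagnostic marking='present': P(genus P) = 0.85·0.3500 / (0.85·0.3500 + 0.45·0.6500) ≈ 0.5042
After a secondary marker='observed': P(genus P) = 0.75·0.5042 / (0.75·0.5042 + 0.35·0.4958) ≈ 0.6855
After a secondary marker='observed': P(genus P) = 0.75·0.6855 / (0.75·0.6855 + 0.35·0.3145) ≈ 0.8236
After a diagnostic marking='absent': P(genus P) = 0.15·0.8236 / (0.15·0.8236 + 0.55·0.1764) ≈ 0.5602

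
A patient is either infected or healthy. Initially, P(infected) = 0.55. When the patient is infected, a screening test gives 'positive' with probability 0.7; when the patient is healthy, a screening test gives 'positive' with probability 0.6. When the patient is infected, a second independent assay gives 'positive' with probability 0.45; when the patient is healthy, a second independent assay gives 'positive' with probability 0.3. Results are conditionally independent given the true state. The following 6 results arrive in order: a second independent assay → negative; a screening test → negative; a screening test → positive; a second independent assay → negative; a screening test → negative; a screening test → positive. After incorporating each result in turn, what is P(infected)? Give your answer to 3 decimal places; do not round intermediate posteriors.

After a second independent assay='negative': P(infected) = 0.55·0.5500 / (0.55·0.5500 + 0.7·0.4500) ≈ 0.4899
After a screening test='negative': P(infected) = 0.3·0.4899 / (0.3·0.4899 + 0.4·0.5101) ≈ 0.4187
After a screening test='positive': P(infected) = 0.7·0.4187 / (0.7·0.4187 + 0.6·0.5813) ≈ 0.4566
After a second independent assay='negative': P(infected) = 0.55·0.4566 / (0.55·0.4566 + 0.7·0.5434) ≈ 0.3977
After a screening test='negative': P(infected) = 0.3·0.3977 / (0.3·0.3977 + 0.4·0.6023) ≈ 0.3312
After a screening test='positive': P(infected) = 0.7·0.3312 / (0.7·0.3312 + 0.6·0.6688) ≈ 0.3662

0.366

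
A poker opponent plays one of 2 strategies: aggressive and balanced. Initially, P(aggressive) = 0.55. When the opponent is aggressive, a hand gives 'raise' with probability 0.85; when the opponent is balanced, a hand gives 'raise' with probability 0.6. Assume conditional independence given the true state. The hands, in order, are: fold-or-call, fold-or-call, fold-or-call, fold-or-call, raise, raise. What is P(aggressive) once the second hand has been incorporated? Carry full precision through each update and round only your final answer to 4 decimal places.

Apply Bayes' rule sequentially, carrying P(aggressive) forward.
After 'fold-or-call': P(aggressive) = 0.15·0.5500 / (0.15·0.5500 + 0.4·0.4500) ≈ 0.3143
After 'fold-or-call': P(aggressive) = 0.15·0.3143 / (0.15·0.3143 + 0.4·0.6857) ≈ 0.1467

0.1467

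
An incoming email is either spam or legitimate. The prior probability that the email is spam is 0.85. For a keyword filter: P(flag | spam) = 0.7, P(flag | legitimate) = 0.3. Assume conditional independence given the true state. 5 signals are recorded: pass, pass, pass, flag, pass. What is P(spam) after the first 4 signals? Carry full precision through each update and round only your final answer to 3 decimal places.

After 'pass': P(spam) = 0.3·0.8500 / (0.3·0.8500 + 0.7·0.1500) ≈ 0.7083
After 'pass': P(spam) = 0.3·0.7083 / (0.3·0.7083 + 0.7·0.2917) ≈ 0.5100
After 'pass': P(spam) = 0.3·0.5100 / (0.3·0.5100 + 0.7·0.4900) ≈ 0.3085
After 'flag': P(spam) = 0.7·0.3085 / (0.7·0.3085 + 0.3·0.6915) ≈ 0.5100

0.510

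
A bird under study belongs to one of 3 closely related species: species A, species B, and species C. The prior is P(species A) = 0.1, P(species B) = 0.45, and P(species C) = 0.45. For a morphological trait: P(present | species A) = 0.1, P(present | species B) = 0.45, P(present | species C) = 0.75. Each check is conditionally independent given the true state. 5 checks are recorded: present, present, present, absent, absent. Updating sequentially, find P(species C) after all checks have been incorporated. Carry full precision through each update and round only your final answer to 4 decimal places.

0.4873

After 'present': normaliser = 0.1·0.1000 + 0.45·0.4500 + 0.75·0.4500; P(species A) ≈ 0.0182, P(species B) ≈ 0.3682, P(species C) ≈ 0.6136
After 'present': normaliser = 0.1·0.0182 + 0.45·0.3682 + 0.75·0.6136; P(species A) ≈ 0.0029, P(species B) ≈ 0.2639, P(species C) ≈ 0.7332
After 'present': normaliser = 0.1·0.0029 + 0.45·0.2639 + 0.75·0.7332; P(species A) ≈ 0.0004, P(species B) ≈ 0.1776, P(species C) ≈ 0.8220
After 'absent': normaliser = 0.9·0.0004 + 0.55·0.1776 + 0.25·0.8220; P(species A) ≈ 0.0013, P(species B) ≈ 0.3217, P(species C) ≈ 0.6770
After 'absent': normaliser = 0.9·0.0013 + 0.55·0.3217 + 0.25·0.6770; P(species A) ≈ 0.0033, P(species B) ≈ 0.5094, P(species C) ≈ 0.4873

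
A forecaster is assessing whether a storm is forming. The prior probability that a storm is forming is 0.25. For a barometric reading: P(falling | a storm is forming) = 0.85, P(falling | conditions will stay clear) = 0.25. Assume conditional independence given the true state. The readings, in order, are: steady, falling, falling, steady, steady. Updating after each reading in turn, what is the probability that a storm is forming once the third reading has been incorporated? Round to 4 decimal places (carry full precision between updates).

After 'steady': P(storm) = 0.15·0.2500 / (0.15·0.2500 + 0.75·0.7500) ≈ 0.0625
After 'falling': P(storm) = 0.85·0.0625 / (0.85·0.0625 + 0.25·0.9375) ≈ 0.1848
After 'falling': P(storm) = 0.85·0.1848 / (0.85·0.1848 + 0.25·0.8152) ≈ 0.4352

0.4352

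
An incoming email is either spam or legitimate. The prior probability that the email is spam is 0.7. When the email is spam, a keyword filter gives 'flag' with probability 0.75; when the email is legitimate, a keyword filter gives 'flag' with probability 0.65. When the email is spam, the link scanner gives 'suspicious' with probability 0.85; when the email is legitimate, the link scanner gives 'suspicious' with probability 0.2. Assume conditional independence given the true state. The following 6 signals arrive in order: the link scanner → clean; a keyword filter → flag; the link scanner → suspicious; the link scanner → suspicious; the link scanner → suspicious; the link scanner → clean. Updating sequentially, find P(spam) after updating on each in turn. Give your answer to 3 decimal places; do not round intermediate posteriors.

Apply Bayes' rule sequentially, carrying P(spam) forward.
After the link scanner='clean': P(spam) = 0.15·0.7000 / (0.15·0.7000 + 0.8·0.3000) ≈ 0.3043
After a keyword filter='flag': P(spam) = 0.75·0.3043 / (0.75·0.3043 + 0.65·0.6957) ≈ 0.3355
After the link scanner='suspicious': P(spam) = 0.85·0.3355 / (0.85·0.3355 + 0.2·0.6645) ≈ 0.6821
After the link scanner='suspicious': P(spam) = 0.85·0.6821 / (0.85·0.6821 + 0.2·0.3179) ≈ 0.9012
After the link scanner='suspicious': P(spam) = 0.85·0.9012 / (0.85·0.9012 + 0.2·0.0988) ≈ 0.9748
After the link scanner='clean': P(spam) = 0.15·0.9748 / (0.15·0.9748 + 0.8·0.0252) ≈ 0.8790

0.879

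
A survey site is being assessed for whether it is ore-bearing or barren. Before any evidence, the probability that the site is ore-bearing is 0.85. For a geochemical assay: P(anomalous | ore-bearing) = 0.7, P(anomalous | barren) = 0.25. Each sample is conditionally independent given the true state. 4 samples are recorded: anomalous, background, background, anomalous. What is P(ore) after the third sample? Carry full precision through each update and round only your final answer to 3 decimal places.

After 'anomalous': P(ore) = 0.7·0.8500 / (0.7·0.8500 + 0.25·0.1500) ≈ 0.9407
After 'background': P(ore) = 0.3·0.9407 / (0.3·0.9407 + 0.75·0.0593) ≈ 0.8639
After 'background': P(ore) = 0.3·0.8639 / (0.3·0.8639 + 0.75·0.1361) ≈ 0.7174

0.717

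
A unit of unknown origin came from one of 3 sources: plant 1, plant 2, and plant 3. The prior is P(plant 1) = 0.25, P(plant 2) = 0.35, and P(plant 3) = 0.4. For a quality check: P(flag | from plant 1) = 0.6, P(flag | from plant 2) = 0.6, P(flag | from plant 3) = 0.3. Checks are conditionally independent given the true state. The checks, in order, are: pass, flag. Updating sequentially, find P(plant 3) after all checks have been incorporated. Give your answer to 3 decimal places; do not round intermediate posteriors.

Each posterior becomes the prior for the next update.
After 'pass': normaliser = 0.4·0.2500 + 0.4·0.3500 + 0.7·0.4000; P(plant 1) ≈ 0.1923, P(plant 2) ≈ 0.2692, P(plant 3) ≈ 0.5385
After 'flag': normaliser = 0.6·0.1923 + 0.6·0.2692 + 0.3·0.5385; P(plant 1) ≈ 0.2632, P(plant 2) ≈ 0.3684, P(plant 3) ≈ 0.3684

0.368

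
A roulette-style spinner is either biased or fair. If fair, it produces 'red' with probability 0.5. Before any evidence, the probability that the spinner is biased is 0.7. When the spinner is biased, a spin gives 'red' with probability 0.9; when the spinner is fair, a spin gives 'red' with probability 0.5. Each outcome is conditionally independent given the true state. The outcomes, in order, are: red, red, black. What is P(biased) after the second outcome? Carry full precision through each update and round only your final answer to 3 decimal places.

Apply Bayes' rule sequentially, carrying P(biased) forward.
After 'red': P(biased) = 0.9·0.7000 / (0.9·0.7000 + 0.5·0.3000) ≈ 0.8077
After 'red': P(biased) = 0.9·0.8077 / (0.9·0.8077 + 0.5·0.1923) ≈ 0.8832

0.883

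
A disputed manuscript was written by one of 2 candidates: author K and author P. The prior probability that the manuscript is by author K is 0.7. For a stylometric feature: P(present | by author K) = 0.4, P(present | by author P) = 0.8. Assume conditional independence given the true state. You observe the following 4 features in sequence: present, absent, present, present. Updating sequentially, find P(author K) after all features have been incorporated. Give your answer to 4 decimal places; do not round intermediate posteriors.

0.4667

Apply Bayes' rule sequentially, carrying P(author K) forward.
After 'present': P(author K) = 0.4·0.7000 / (0.4·0.7000 + 0.8·0.3000) ≈ 0.5385
After 'absent': P(author K) = 0.6·0.5385 / (0.6·0.5385 + 0.2·0.4615) ≈ 0.7778
After 'present': P(author K) = 0.4·0.7778 / (0.4·0.7778 + 0.8·0.2222) ≈ 0.6364
After 'present': P(author K) = 0.4·0.6364 / (0.4·0.6364 + 0.8·0.3636) ≈ 0.4667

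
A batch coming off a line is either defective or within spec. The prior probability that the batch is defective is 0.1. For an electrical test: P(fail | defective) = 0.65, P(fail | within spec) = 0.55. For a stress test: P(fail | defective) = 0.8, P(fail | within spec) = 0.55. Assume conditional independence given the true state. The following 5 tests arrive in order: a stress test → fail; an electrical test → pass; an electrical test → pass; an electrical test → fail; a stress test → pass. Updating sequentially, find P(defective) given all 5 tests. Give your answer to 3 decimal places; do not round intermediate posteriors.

0.049

After a stress test='fail': P(defective) = 0.8·0.1000 / (0.8·0.1000 + 0.55·0.9000) ≈ 0.1391
After an electrical test='pass': P(defective) = 0.35·0.1391 / (0.35·0.1391 + 0.45·0.8609) ≈ 0.1117
After an electrical test='pass': P(defective) = 0.35·0.1117 / (0.35·0.1117 + 0.45·0.8883) ≈ 0.0891
After an electrical test='fail': P(defective) = 0.65·0.0891 / (0.65·0.0891 + 0.55·0.9109) ≈ 0.1036
After a stress test='pass': P(defective) = 0.2·0.1036 / (0.2·0.1036 + 0.45·0.8964) ≈ 0.0488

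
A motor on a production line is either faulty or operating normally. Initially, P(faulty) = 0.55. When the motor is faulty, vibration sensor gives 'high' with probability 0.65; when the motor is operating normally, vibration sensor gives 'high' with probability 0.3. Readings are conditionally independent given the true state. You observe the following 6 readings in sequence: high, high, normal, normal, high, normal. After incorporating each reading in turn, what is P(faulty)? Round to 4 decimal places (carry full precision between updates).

0.6084

Each posterior becomes the prior for the next update.
After 'high': P(faulty) = 0.65·0.5500 / (0.65·0.5500 + 0.3·0.4500) ≈ 0.7259
After 'high': P(faulty) = 0.65·0.7259 / (0.65·0.7259 + 0.3·0.2741) ≈ 0.8516
After 'normal': P(faulty) = 0.35·0.8516 / (0.35·0.8516 + 0.7·0.1484) ≈ 0.7415
After 'normal': P(faulty) = 0.35·0.7415 / (0.35·0.7415 + 0.7·0.2585) ≈ 0.5892
After 'high': P(faulty) = 0.65·0.5892 / (0.65·0.5892 + 0.3·0.4108) ≈ 0.7566
After 'normal': P(faulty) = 0.35·0.7566 / (0.35·0.7566 + 0.7·0.2434) ≈ 0.6084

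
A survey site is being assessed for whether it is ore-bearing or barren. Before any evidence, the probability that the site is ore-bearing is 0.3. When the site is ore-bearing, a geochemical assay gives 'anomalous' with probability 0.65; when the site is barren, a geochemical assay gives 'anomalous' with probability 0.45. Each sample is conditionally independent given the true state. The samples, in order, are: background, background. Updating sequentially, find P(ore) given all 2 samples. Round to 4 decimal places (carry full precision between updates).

After 'background': P(ore) = 0.35·0.3000 / (0.35·0.3000 + 0.55·0.7000) ≈ 0.2143
After 'background': P(ore) = 0.35·0.2143 / (0.35·0.2143 + 0.55·0.7857) ≈ 0.1479

0.1479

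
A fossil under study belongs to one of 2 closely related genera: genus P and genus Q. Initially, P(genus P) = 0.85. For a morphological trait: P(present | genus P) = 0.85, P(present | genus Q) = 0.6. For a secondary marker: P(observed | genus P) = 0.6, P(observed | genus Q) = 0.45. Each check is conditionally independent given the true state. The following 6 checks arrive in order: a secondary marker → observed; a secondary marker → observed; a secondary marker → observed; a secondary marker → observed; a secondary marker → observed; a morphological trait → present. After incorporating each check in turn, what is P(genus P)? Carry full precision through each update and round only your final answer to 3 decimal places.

0.971

After a secondary marker='observed': P(genus P) = 0.6·0.8500 / (0.6·0.8500 + 0.45·0.1500) ≈ 0.8831
After a secondary marker='observed': P(genus P) = 0.6·0.8831 / (0.6·0.8831 + 0.45·0.1169) ≈ 0.9097
After a secondary marker='observed': P(genus P) = 0.6·0.9097 / (0.6·0.9097 + 0.45·0.0903) ≈ 0.9307
After a secondary marker='observed': P(genus P) = 0.6·0.9307 / (0.6·0.9307 + 0.45·0.0693) ≈ 0.9471
After a secondary marker='observed': P(genus P) = 0.6·0.9471 / (0.6·0.9471 + 0.45·0.0529) ≈ 0.9598
After a morphological trait='present': P(genus P) = 0.85·0.9598 / (0.85·0.9598 + 0.6·0.0402) ≈ 0.9713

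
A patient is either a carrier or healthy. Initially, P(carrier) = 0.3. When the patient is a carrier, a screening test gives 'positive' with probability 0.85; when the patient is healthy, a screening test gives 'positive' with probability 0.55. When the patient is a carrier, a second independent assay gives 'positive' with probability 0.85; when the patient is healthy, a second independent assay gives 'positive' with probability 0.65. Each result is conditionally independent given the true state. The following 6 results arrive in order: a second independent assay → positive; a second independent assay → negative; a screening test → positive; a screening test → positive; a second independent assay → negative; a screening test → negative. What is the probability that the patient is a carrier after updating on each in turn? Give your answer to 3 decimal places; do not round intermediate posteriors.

0.076

Apply Bayes' rule sequentially, carrying P(carrier) forward.
After a second independent assay='positive': P(carrier) = 0.85·0.3000 / (0.85·0.3000 + 0.65·0.7000) ≈ 0.3592
After a second independent assay='negative': P(carrier) = 0.15·0.3592 / (0.15·0.3592 + 0.35·0.6408) ≈ 0.1937
After a screening test='positive': P(carrier) = 0.85·0.1937 / (0.85·0.1937 + 0.55·0.8063) ≈ 0.2707
After a screening test='positive': P(carrier) = 0.85·0.2707 / (0.85·0.2707 + 0.55·0.7293) ≈ 0.3645
After a second independent assay='negative': P(carrier) = 0.15·0.3645 / (0.15·0.3645 + 0.35·0.6355) ≈ 0.1973
After a screening test='negative': P(carrier) = 0.15·0.1973 / (0.15·0.1973 + 0.45·0.8027) ≈ 0.0757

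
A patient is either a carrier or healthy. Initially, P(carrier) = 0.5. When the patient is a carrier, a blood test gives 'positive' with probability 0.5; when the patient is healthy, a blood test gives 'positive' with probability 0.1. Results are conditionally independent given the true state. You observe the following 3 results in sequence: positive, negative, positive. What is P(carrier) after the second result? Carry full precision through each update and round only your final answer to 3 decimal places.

Each posterior becomes the prior for the next update.
After 'positive': P(carrier) = 0.5·0.5000 / (0.5·0.5000 + 0.1·0.5000) ≈ 0.8333
After 'negative': P(carrier) = 0.5·0.8333 / (0.5·0.8333 + 0.9·0.1667) ≈ 0.7353

0.735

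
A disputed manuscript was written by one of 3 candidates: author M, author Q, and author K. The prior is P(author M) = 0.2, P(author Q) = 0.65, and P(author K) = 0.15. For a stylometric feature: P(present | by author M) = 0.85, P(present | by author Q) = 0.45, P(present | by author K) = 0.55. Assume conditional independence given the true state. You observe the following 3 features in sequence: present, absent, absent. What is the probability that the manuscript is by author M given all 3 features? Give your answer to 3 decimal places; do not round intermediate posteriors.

Apply Bayes' rule sequentially, carrying P(author M) forward.
After 'present': normaliser = 0.85·0.2000 + 0.45·0.6500 + 0.55·0.1500; P(author M) ≈ 0.3119, P(author Q) ≈ 0.5367, P(author K) ≈ 0.1514
After 'absent': normaliser = 0.15·0.3119 + 0.55·0.5367 + 0.45·0.1514; P(author M) ≈ 0.1141, P(author Q) ≈ 0.7198, P(author K) ≈ 0.1661
After 'absent': normaliser = 0.15·0.1141 + 0.55·0.7198 + 0.45·0.1661; P(author M) ≈ 0.0351, P(author Q) ≈ 0.8117, P(author K) ≈ 0.1533

0.035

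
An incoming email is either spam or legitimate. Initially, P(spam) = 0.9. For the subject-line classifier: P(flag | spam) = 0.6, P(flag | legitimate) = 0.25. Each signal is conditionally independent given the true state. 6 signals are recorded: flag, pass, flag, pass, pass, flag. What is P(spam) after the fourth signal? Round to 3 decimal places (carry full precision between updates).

0.936

After 'flag': P(spam) = 0.6·0.9000 / (0.6·0.9000 + 0.25·0.1000) ≈ 0.9558
After 'pass': P(spam) = 0.4·0.9558 / (0.4·0.9558 + 0.75·0.0442) ≈ 0.9201
After 'flag': P(spam) = 0.6·0.9201 / (0.6·0.9201 + 0.25·0.0799) ≈ 0.9651
After 'pass': P(spam) = 0.4·0.9651 / (0.4·0.9651 + 0.75·0.0349) ≈ 0.9365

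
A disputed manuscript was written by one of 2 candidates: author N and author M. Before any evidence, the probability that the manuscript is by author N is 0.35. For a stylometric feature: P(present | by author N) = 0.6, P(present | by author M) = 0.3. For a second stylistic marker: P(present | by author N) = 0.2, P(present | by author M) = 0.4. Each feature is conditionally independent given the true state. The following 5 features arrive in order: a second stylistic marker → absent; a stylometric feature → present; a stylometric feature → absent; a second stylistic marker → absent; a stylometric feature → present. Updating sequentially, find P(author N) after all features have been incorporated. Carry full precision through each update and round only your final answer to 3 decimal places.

Apply Bayes' rule sequentially, carrying P(author N) forward.
After a second stylistic marker='absent': P(author N) = 0.8·0.3500 / (0.8·0.3500 + 0.6·0.6500) ≈ 0.4179
After a stylometric feature='present': P(author N) = 0.6·0.4179 / (0.6·0.4179 + 0.3·0.5821) ≈ 0.5895
After a stylometric feature='absent': P(author N) = 0.4·0.5895 / (0.4·0.5895 + 0.7·0.4105) ≈ 0.4507
After a second stylistic marker='absent': P(author N) = 0.8·0.4507 / (0.8·0.4507 + 0.6·0.5493) ≈ 0.5224
After a stylometric feature='present': P(author N) = 0.6·0.5224 / (0.6·0.5224 + 0.3·0.4776) ≈ 0.6863

0.686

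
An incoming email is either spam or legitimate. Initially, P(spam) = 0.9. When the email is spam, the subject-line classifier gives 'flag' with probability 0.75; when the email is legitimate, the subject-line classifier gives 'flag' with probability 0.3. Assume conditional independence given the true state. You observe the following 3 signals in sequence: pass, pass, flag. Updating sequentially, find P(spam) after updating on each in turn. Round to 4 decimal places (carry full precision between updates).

0.7416

After 'pass': P(spam) = 0.25·0.9000 / (0.25·0.9000 + 0.7·0.1000) ≈ 0.7627
After 'pass': P(spam) = 0.25·0.7627 / (0.25·0.7627 + 0.7·0.2373) ≈ 0.5344
After 'flag': P(spam) = 0.75·0.5344 / (0.75·0.5344 + 0.3·0.4656) ≈ 0.7416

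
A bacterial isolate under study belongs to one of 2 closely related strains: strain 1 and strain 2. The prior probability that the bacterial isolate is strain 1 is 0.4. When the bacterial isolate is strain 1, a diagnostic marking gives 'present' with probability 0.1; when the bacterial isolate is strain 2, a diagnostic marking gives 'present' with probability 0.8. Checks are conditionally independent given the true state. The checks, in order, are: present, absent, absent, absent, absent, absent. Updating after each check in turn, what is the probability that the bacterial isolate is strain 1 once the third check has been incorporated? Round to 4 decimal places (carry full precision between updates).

After 'present': P(strain 1) = 0.1·0.4000 / (0.1·0.4000 + 0.8·0.6000) ≈ 0.0769
After 'absent': P(strain 1) = 0.9·0.0769 / (0.9·0.0769 + 0.2·0.9231) ≈ 0.2727
After 'absent': P(strain 1) = 0.9·0.2727 / (0.9·0.2727 + 0.2·0.7273) ≈ 0.6279

0.6279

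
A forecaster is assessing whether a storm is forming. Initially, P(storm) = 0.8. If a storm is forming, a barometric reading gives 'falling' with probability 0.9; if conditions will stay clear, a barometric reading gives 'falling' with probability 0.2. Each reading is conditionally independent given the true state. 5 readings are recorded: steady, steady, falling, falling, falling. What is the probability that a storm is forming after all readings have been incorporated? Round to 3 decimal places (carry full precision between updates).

Apply Bayes' rule sequentially, carrying P(storm) forward.
After 'steady': P(storm) = 0.1·0.8000 / (0.1·0.8000 + 0.8·0.2000) ≈ 0.3333
After 'steady': P(storm) = 0.1·0.3333 / (0.1·0.3333 + 0.8·0.6667) ≈ 0.0588
After 'falling': P(storm) = 0.9·0.0588 / (0.9·0.0588 + 0.2·0.9412) ≈ 0.2195
After 'falling': P(storm) = 0.9·0.2195 / (0.9·0.2195 + 0.2·0.7805) ≈ 0.5586
After 'falling': P(storm) = 0.9·0.5586 / (0.9·0.5586 + 0.2·0.4414) ≈ 0.8506

0.851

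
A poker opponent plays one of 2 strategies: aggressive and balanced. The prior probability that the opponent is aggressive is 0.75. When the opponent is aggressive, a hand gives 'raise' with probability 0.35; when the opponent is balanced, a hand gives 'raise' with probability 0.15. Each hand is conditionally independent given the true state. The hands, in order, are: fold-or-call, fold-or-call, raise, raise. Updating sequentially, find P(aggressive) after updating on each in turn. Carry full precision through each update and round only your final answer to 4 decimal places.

0.9052

After 'fold-or-call': P(aggressive) = 0.65·0.7500 / (0.65·0.7500 + 0.85·0.2500) ≈ 0.6964
After 'fold-or-call': P(aggressive) = 0.65·0.6964 / (0.65·0.6964 + 0.85·0.3036) ≈ 0.6369
After 'raise': P(aggressive) = 0.35·0.6369 / (0.35·0.6369 + 0.15·0.3631) ≈ 0.8037
After 'raise': P(aggressive) = 0.35·0.8037 / (0.35·0.8037 + 0.15·0.1963) ≈ 0.9052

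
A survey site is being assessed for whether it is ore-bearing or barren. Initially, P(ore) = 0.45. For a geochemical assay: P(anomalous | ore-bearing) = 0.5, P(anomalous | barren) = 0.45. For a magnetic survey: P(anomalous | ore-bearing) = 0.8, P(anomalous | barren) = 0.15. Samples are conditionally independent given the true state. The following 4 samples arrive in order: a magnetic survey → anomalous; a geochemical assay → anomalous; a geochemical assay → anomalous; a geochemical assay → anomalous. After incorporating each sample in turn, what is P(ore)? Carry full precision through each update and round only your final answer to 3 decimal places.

After a magnetic survey='anomalous': P(ore) = 0.8·0.4500 / (0.8·0.4500 + 0.15·0.5500) ≈ 0.8136
After a geochemical assay='anomalous': P(ore) = 0.5·0.8136 / (0.5·0.8136 + 0.45·0.1864) ≈ 0.8290
After a geochemical assay='anomalous': P(ore) = 0.5·0.8290 / (0.5·0.8290 + 0.45·0.1710) ≈ 0.8434
After a geochemical assay='anomalous': P(ore) = 0.5·0.8434 / (0.5·0.8434 + 0.45·0.1566) ≈ 0.8569

0.857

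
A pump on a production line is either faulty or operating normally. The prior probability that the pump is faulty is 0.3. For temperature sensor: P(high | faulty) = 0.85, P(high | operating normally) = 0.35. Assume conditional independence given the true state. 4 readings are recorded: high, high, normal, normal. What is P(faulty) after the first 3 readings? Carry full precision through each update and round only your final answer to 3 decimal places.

0.368

After 'high': P(faulty) = 0.85·0.3000 / (0.85·0.3000 + 0.35·0.7000) ≈ 0.5100
After 'high': P(faulty) = 0.85·0.5100 / (0.85·0.5100 + 0.35·0.4900) ≈ 0.7165
After 'normal': P(faulty) = 0.15·0.7165 / (0.15·0.7165 + 0.65·0.2835) ≈ 0.3684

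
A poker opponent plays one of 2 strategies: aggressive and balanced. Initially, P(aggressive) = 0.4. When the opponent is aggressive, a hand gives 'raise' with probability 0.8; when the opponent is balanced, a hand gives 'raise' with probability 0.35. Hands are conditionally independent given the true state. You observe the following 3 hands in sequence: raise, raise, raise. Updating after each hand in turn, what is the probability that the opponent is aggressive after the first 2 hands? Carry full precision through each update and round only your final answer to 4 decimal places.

After 'raise': P(aggressive) = 0.8·0.4000 / (0.8·0.4000 + 0.35·0.6000) ≈ 0.6038
After 'raise': P(aggressive) = 0.8·0.6038 / (0.8·0.6038 + 0.35·0.3962) ≈ 0.7769

0.7769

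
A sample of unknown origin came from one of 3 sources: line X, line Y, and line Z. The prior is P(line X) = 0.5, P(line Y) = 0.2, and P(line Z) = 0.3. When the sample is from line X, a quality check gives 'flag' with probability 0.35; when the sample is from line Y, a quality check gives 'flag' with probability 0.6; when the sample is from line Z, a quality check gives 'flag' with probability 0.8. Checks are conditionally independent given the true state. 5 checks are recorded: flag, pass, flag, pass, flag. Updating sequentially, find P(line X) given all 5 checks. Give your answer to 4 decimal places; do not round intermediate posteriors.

0.4096

Apply Bayes' rule sequentially, carrying P(line X) forward.
After 'flag': normaliser = 0.35·0.5000 + 0.6·0.2000 + 0.8·0.3000; P(line X) ≈ 0.3271, P(line Y) ≈ 0.2243, P(line Z) ≈ 0.4486
After 'pass': normaliser = 0.65·0.3271 + 0.4·0.2243 + 0.2·0.4486; P(line X) ≈ 0.5423, P(line Y) ≈ 0.2288, P(line Z) ≈ 0.2288
After 'flag': normaliser = 0.35·0.5423 + 0.6·0.2288 + 0.8·0.2288; P(line X) ≈ 0.3720, P(line Y) ≈ 0.2691, P(line Z) ≈ 0.3588
After 'pass': normaliser = 0.65·0.3720 + 0.4·0.2691 + 0.2·0.3588; P(line X) ≈ 0.5741, P(line Y) ≈ 0.2556, P(line Z) ≈ 0.1704
After 'flag': normaliser = 0.35·0.5741 + 0.6·0.2556 + 0.8·0.1704; P(line X) ≈ 0.4096, P(line Y) ≈ 0.3126, P(line Z) ≈ 0.2778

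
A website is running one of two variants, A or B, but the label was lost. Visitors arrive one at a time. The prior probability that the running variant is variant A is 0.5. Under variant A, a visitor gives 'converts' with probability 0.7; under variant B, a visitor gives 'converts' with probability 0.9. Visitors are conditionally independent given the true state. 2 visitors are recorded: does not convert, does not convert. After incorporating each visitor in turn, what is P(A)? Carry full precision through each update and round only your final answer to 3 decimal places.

0.900

After 'does not convert': P(A) = 0.3·0.5000 / (0.3·0.5000 + 0.1·0.5000) ≈ 0.7500
After 'does not convert': P(A) = 0.3·0.7500 / (0.3·0.7500 + 0.1·0.2500) ≈ 0.9000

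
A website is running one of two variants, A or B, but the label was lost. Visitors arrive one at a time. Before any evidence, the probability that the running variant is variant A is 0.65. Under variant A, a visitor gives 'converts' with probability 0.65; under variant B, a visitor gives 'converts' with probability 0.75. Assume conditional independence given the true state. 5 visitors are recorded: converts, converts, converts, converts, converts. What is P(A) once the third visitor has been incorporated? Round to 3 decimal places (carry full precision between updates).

Each posterior becomes the prior for the next update.
After 'converts': P(A) = 0.65·0.6500 / (0.65·0.6500 + 0.75·0.3500) ≈ 0.6168
After 'converts': P(A) = 0.65·0.6168 / (0.65·0.6168 + 0.75·0.3832) ≈ 0.5824
After 'converts': P(A) = 0.65·0.5824 / (0.65·0.5824 + 0.75·0.4176) ≈ 0.5473

0.547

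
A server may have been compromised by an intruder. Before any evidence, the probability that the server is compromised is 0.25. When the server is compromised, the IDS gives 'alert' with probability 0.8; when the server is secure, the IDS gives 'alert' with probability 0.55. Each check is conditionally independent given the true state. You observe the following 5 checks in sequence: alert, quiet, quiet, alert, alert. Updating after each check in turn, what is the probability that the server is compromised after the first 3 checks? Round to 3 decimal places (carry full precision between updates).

0.087

After 'alert': P(compromised) = 0.8·0.2500 / (0.8·0.2500 + 0.55·0.7500) ≈ 0.3265
After 'quiet': P(compromised) = 0.2·0.3265 / (0.2·0.3265 + 0.45·0.6735) ≈ 0.1773
After 'quiet': P(compromised) = 0.2·0.1773 / (0.2·0.1773 + 0.45·0.8227) ≈ 0.0874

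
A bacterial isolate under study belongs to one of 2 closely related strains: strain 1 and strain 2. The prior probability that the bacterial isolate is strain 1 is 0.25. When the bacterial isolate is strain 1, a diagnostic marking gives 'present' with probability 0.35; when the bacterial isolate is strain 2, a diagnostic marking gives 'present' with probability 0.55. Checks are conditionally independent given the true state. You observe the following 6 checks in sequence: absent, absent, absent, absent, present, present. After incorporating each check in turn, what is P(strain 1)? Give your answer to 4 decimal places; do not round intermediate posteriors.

0.3701

After 'absent': P(strain 1) = 0.65·0.2500 / (0.65·0.2500 + 0.45·0.7500) ≈ 0.3250
After 'absent': P(strain 1) = 0.65·0.3250 / (0.65·0.3250 + 0.45·0.6750) ≈ 0.4102
After 'absent': P(strain 1) = 0.65·0.4102 / (0.65·0.4102 + 0.45·0.5898) ≈ 0.5011
After 'absent': P(strain 1) = 0.65·0.5011 / (0.65·0.5011 + 0.45·0.4989) ≈ 0.5920
After 'present': P(strain 1) = 0.35·0.5920 / (0.35·0.5920 + 0.55·0.4080) ≈ 0.4801
After 'present': P(strain 1) = 0.35·0.4801 / (0.35·0.4801 + 0.55·0.5199) ≈ 0.3701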